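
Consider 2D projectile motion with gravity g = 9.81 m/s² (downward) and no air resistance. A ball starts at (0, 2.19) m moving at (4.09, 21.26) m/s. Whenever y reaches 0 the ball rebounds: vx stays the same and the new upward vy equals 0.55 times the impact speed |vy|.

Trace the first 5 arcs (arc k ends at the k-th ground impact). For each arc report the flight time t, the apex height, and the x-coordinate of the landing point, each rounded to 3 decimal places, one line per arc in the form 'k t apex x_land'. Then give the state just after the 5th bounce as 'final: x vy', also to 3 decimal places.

Arc 1: start y=2.190, vy=21.260 → t=4.435, apex=25.227, x_land=18.139, impact vy=-22.248
  bounce: vy ← 0.55·22.248 = 12.236
Arc 2: start y=0.000, vy=12.236 → t=2.495, apex=7.631, x_land=28.342, impact vy=-12.236
  bounce: vy ← 0.55·12.236 = 6.730
Arc 3: start y=0.000, vy=6.730 → t=1.372, apex=2.308, x_land=33.954, impact vy=-6.730
  bounce: vy ← 0.55·6.730 = 3.701
Arc 4: start y=0.000, vy=3.701 → t=0.755, apex=0.698, x_land=37.040, impact vy=-3.701
  bounce: vy ← 0.55·3.701 = 2.036
Arc 5: start y=0.000, vy=2.036 → t=0.415, apex=0.211, x_land=38.738, impact vy=-2.036
  bounce: vy ← 0.55·2.036 = 1.120

1 4.435 25.227 18.139
2 2.495 7.631 28.342
3 1.372 2.308 33.954
4 0.755 0.698 37.040
5 0.415 0.211 38.738
final: 38.738 1.120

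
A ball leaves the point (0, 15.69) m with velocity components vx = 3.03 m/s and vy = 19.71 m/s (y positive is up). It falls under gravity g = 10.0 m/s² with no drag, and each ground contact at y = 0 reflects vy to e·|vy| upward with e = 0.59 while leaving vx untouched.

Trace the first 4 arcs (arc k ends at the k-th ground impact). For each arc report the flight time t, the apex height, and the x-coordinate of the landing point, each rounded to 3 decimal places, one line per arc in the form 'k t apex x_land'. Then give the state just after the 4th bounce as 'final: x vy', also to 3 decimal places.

Arc 1: start y=15.690, vy=19.710 → t=4.621, apex=35.114, x_land=14.002, impact vy=-26.501
  bounce: vy ← 0.59·26.501 = 15.635
Arc 2: start y=0.000, vy=15.635 → t=3.127, apex=12.223, x_land=23.477, impact vy=-15.635
  bounce: vy ← 0.59·15.635 = 9.225
Arc 3: start y=0.000, vy=9.225 → t=1.845, apex=4.255, x_land=29.067, impact vy=-9.225
  bounce: vy ← 0.59·9.225 = 5.443
Arc 4: start y=0.000, vy=5.443 → t=1.089, apex=1.481, x_land=32.365, impact vy=-5.443
  bounce: vy ← 0.59·5.443 = 3.211

1 4.621 35.114 14.002
2 3.127 12.223 23.477
3 1.845 4.255 29.067
4 1.089 1.481 32.365
final: 32.365 3.211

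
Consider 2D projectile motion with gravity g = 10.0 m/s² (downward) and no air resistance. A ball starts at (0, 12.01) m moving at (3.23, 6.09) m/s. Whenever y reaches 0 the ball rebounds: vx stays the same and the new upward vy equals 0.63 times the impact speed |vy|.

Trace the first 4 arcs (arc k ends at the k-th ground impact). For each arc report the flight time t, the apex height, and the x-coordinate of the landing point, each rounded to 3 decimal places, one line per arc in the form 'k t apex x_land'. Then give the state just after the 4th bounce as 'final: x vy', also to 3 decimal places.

1 2.274 13.864 7.346
2 2.098 5.503 14.123
3 1.322 2.184 18.392
4 0.833 0.867 21.082
final: 21.082 2.623

Arc 1: start y=12.010, vy=6.090 → t=2.274, apex=13.864, x_land=7.346, impact vy=-16.652
  bounce: vy ← 0.63·16.652 = 10.491
Arc 2: start y=0.000, vy=10.491 → t=2.098, apex=5.503, x_land=14.123, impact vy=-10.491
  bounce: vy ← 0.63·10.491 = 6.609
Arc 3: start y=0.000, vy=6.609 → t=1.322, apex=2.184, x_land=18.392, impact vy=-6.609
  bounce: vy ← 0.63·6.609 = 4.164
Arc 4: start y=0.000, vy=4.164 → t=0.833, apex=0.867, x_land=21.082, impact vy=-4.164
  bounce: vy ← 0.63·4.164 = 2.623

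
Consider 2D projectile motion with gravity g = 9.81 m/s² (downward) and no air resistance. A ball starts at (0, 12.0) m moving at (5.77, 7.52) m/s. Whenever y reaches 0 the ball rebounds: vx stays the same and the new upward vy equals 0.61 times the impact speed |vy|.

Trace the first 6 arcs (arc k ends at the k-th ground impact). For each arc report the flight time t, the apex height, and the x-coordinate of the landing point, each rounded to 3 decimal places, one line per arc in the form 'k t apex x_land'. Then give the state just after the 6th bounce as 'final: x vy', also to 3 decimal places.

Arc 1: start y=12.000, vy=7.520 → t=2.508, apex=14.882, x_land=14.474, impact vy=-17.088
  bounce: vy ← 0.61·17.088 = 10.424
Arc 2: start y=0.000, vy=10.424 → t=2.125, apex=5.538, x_land=26.735, impact vy=-10.424
  bounce: vy ← 0.61·10.424 = 6.358
Arc 3: start y=0.000, vy=6.358 → t=1.296, apex=2.061, x_land=34.215, impact vy=-6.358
  bounce: vy ← 0.61·6.358 = 3.879
Arc 4: start y=0.000, vy=3.879 → t=0.791, apex=0.767, x_land=38.778, impact vy=-3.879
  bounce: vy ← 0.61·3.879 = 2.366
Arc 5: start y=0.000, vy=2.366 → t=0.482, apex=0.285, x_land=41.561, impact vy=-2.366
  bounce: vy ← 0.61·2.366 = 1.443
Arc 6: start y=0.000, vy=1.443 → t=0.294, apex=0.106, x_land=43.258, impact vy=-1.443
  bounce: vy ← 0.61·1.443 = 0.880

1 2.508 14.882 14.474
2 2.125 5.538 26.735
3 1.296 2.061 34.215
4 0.791 0.767 38.778
5 0.482 0.285 41.561
6 0.294 0.106 43.258
final: 43.258 0.880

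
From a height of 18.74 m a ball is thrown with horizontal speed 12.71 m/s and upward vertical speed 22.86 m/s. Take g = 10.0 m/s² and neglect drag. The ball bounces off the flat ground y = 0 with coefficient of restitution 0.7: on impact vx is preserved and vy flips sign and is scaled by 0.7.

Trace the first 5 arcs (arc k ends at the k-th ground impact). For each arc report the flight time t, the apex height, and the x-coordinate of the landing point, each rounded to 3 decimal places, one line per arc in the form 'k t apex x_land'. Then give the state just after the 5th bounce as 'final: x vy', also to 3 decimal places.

Arc 1: start y=18.740, vy=22.860 → t=5.282, apex=44.869, x_land=67.130, impact vy=-29.956
  bounce: vy ← 0.7·29.956 = 20.969
Arc 2: start y=0.000, vy=20.969 → t=4.194, apex=21.986, x_land=120.434, impact vy=-20.969
  bounce: vy ← 0.7·20.969 = 14.679
Arc 3: start y=0.000, vy=14.679 → t=2.936, apex=10.773, x_land=157.747, impact vy=-14.679
  bounce: vy ← 0.7·14.679 = 10.275
Arc 4: start y=0.000, vy=10.275 → t=2.055, apex=5.279, x_land=183.866, impact vy=-10.275
  bounce: vy ← 0.7·10.275 = 7.193
Arc 5: start y=0.000, vy=7.193 → t=1.439, apex=2.587, x_land=202.149, impact vy=-7.193
  bounce: vy ← 0.7·7.193 = 5.035

1 5.282 44.869 67.130
2 4.194 21.986 120.434
3 2.936 10.773 157.747
4 2.055 5.279 183.866
5 1.439 2.587 202.149
final: 202.149 5.035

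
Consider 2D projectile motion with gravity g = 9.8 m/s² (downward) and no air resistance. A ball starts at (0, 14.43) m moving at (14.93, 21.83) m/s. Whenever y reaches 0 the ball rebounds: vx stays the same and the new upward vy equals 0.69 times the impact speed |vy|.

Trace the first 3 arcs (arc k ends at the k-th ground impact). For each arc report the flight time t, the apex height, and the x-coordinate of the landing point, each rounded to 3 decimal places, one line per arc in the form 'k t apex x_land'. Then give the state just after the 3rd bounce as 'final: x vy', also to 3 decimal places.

1 5.039 38.744 75.239
2 3.880 18.446 133.174
3 2.678 8.782 173.150
final: 173.150 9.053

Arc 1: start y=14.430, vy=21.830 → t=5.039, apex=38.744, x_land=75.239, impact vy=-27.557
  bounce: vy ← 0.69·27.557 = 19.014
Arc 2: start y=0.000, vy=19.014 → t=3.880, apex=18.446, x_land=133.174, impact vy=-19.014
  bounce: vy ← 0.69·19.014 = 13.120
Arc 3: start y=0.000, vy=13.120 → t=2.678, apex=8.782, x_land=173.150, impact vy=-13.120
  bounce: vy ← 0.69·13.120 = 9.053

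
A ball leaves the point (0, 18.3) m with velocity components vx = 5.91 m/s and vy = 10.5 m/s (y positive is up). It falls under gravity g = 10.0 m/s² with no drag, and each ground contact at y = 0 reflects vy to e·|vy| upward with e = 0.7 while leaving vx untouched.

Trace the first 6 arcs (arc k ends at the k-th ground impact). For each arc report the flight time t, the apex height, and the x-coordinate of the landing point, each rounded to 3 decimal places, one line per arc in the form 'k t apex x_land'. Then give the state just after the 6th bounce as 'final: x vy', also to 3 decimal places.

Arc 1: start y=18.300, vy=10.500 → t=3.232, apex=23.812, x_land=19.103, impact vy=-21.823
  bounce: vy ← 0.7·21.823 = 15.276
Arc 2: start y=0.000, vy=15.276 → t=3.055, apex=11.668, x_land=37.159, impact vy=-15.276
  bounce: vy ← 0.7·15.276 = 10.693
Arc 3: start y=0.000, vy=10.693 → t=2.139, apex=5.717, x_land=49.799, impact vy=-10.693
  bounce: vy ← 0.7·10.693 = 7.485
Arc 4: start y=0.000, vy=7.485 → t=1.497, apex=2.802, x_land=58.647, impact vy=-7.485
  bounce: vy ← 0.7·7.485 = 5.240
Arc 5: start y=0.000, vy=5.240 → t=1.048, apex=1.373, x_land=64.840, impact vy=-5.240
  bounce: vy ← 0.7·5.240 = 3.668
Arc 6: start y=0.000, vy=3.668 → t=0.734, apex=0.673, x_land=69.175, impact vy=-3.668
  bounce: vy ← 0.7·3.668 = 2.567

1 3.232 23.812 19.103
2 3.055 11.668 37.159
3 2.139 5.717 49.799
4 1.497 2.802 58.647
5 1.048 1.373 64.840
6 0.734 0.673 69.175
final: 69.175 2.567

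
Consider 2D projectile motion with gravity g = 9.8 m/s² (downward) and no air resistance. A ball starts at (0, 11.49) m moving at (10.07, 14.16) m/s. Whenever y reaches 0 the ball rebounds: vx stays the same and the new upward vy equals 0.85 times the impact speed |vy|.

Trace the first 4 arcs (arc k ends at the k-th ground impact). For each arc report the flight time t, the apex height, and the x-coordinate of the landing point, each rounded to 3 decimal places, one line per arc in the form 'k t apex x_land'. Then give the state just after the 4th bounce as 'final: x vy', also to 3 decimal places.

Arc 1: start y=11.490, vy=14.160 → t=3.550, apex=21.720, x_land=35.751, impact vy=-20.633
  bounce: vy ← 0.85·20.633 = 17.538
Arc 2: start y=0.000, vy=17.538 → t=3.579, apex=15.693, x_land=71.793, impact vy=-17.538
  bounce: vy ← 0.85·17.538 = 14.907
Arc 3: start y=0.000, vy=14.907 → t=3.042, apex=11.338, x_land=102.429, impact vy=-14.907
  bounce: vy ← 0.85·14.907 = 12.671
Arc 4: start y=0.000, vy=12.671 → t=2.586, apex=8.192, x_land=128.469, impact vy=-12.671
  bounce: vy ← 0.85·12.671 = 10.770

1 3.550 21.720 35.751
2 3.579 15.693 71.793
3 3.042 11.338 102.429
4 2.586 8.192 128.469
final: 128.469 10.770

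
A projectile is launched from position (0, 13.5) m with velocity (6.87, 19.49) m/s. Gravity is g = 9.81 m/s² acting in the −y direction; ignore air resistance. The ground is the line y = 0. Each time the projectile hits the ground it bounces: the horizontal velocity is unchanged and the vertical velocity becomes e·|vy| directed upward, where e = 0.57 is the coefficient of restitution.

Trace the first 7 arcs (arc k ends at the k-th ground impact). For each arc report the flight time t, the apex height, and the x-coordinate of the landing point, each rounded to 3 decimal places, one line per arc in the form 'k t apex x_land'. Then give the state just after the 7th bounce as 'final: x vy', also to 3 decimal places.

1 4.575 32.861 31.431
2 2.951 10.676 51.702
3 1.682 3.469 63.257
4 0.959 1.127 69.843
5 0.546 0.366 73.597
6 0.311 0.119 75.737
7 0.178 0.039 76.957
final: 76.957 0.496

Arc 1: start y=13.500, vy=19.490 → t=4.575, apex=32.861, x_land=31.431, impact vy=-25.392
  bounce: vy ← 0.57·25.392 = 14.473
Arc 2: start y=0.000, vy=14.473 → t=2.951, apex=10.676, x_land=51.702, impact vy=-14.473
  bounce: vy ← 0.57·14.473 = 8.250
Arc 3: start y=0.000, vy=8.250 → t=1.682, apex=3.469, x_land=63.257, impact vy=-8.250
  bounce: vy ← 0.57·8.250 = 4.702
Arc 4: start y=0.000, vy=4.702 → t=0.959, apex=1.127, x_land=69.843, impact vy=-4.702
  bounce: vy ← 0.57·4.702 = 2.680
Arc 5: start y=0.000, vy=2.680 → t=0.546, apex=0.366, x_land=73.597, impact vy=-2.680
  bounce: vy ← 0.57·2.680 = 1.528
Arc 6: start y=0.000, vy=1.528 → t=0.311, apex=0.119, x_land=75.737, impact vy=-1.528
  bounce: vy ← 0.57·1.528 = 0.871
Arc 7: start y=0.000, vy=0.871 → t=0.178, apex=0.039, x_land=76.957, impact vy=-0.871
  bounce: vy ← 0.57·0.871 = 0.496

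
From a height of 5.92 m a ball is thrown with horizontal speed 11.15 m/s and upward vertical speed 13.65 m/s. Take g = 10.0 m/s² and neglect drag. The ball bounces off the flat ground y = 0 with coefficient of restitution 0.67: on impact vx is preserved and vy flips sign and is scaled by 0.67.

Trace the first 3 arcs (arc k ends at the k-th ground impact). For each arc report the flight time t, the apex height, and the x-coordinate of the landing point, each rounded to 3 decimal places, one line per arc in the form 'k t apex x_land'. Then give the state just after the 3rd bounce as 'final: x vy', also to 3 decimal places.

Arc 1: start y=5.920, vy=13.650 → t=3.111, apex=15.236, x_land=34.684, impact vy=-17.456
  bounce: vy ← 0.67·17.456 = 11.696
Arc 2: start y=0.000, vy=11.696 → t=2.339, apex=6.839, x_land=60.765, impact vy=-11.696
  bounce: vy ← 0.67·11.696 = 7.836
Arc 3: start y=0.000, vy=7.836 → t=1.567, apex=3.070, x_land=78.240, impact vy=-7.836
  bounce: vy ← 0.67·7.836 = 5.250

1 3.111 15.236 34.684
2 2.339 6.839 60.765
3 1.567 3.070 78.240
final: 78.240 5.250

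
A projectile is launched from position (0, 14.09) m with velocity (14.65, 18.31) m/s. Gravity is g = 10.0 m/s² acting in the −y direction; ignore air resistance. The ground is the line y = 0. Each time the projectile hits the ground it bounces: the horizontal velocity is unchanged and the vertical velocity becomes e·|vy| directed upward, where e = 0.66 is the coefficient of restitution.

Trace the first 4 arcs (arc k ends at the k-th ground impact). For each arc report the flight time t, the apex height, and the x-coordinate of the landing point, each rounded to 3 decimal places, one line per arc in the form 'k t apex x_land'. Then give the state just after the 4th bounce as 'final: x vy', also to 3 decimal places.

Arc 1: start y=14.090, vy=18.310 → t=4.315, apex=30.853, x_land=63.216, impact vy=-24.841
  bounce: vy ← 0.66·24.841 = 16.395
Arc 2: start y=0.000, vy=16.395 → t=3.279, apex=13.439, x_land=111.252, impact vy=-16.395
  bounce: vy ← 0.66·16.395 = 10.821
Arc 3: start y=0.000, vy=10.821 → t=2.164, apex=5.854, x_land=142.957, impact vy=-10.821
  bounce: vy ← 0.66·10.821 = 7.142
Arc 4: start y=0.000, vy=7.142 → t=1.428, apex=2.550, x_land=163.882, impact vy=-7.142
  bounce: vy ← 0.66·7.142 = 4.713

1 4.315 30.853 63.216
2 3.279 13.439 111.252
3 2.164 5.854 142.957
4 1.428 2.550 163.882
final: 163.882 4.713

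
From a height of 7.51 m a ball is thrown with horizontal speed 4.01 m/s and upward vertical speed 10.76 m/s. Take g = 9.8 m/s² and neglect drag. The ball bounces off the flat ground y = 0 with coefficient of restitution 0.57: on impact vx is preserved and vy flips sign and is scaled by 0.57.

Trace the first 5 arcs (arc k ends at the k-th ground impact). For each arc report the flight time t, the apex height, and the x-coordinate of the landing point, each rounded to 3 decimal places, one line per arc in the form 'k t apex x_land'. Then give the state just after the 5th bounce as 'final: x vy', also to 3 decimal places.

Arc 1: start y=7.510, vy=10.760 → t=2.753, apex=13.417, x_land=11.038, impact vy=-16.216
  bounce: vy ← 0.57·16.216 = 9.243
Arc 2: start y=0.000, vy=9.243 → t=1.886, apex=4.359, x_land=18.603, impact vy=-9.243
  bounce: vy ← 0.57·9.243 = 5.269
Arc 3: start y=0.000, vy=5.269 → t=1.075, apex=1.416, x_land=22.915, impact vy=-5.269
  bounce: vy ← 0.57·5.269 = 3.003
Arc 4: start y=0.000, vy=3.003 → t=0.613, apex=0.460, x_land=25.372, impact vy=-3.003
  bounce: vy ← 0.57·3.003 = 1.712
Arc 5: start y=0.000, vy=1.712 → t=0.349, apex=0.150, x_land=26.773, impact vy=-1.712
  bounce: vy ← 0.57·1.712 = 0.976

1 2.753 13.417 11.038
2 1.886 4.359 18.603
3 1.075 1.416 22.915
4 0.613 0.460 25.372
5 0.349 0.150 26.773
final: 26.773 0.976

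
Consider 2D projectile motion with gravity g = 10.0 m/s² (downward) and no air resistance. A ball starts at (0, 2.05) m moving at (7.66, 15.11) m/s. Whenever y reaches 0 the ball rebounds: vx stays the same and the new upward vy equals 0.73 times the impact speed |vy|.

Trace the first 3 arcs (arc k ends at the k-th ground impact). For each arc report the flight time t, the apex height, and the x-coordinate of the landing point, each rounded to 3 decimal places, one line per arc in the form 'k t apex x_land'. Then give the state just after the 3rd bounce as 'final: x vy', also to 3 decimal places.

Arc 1: start y=2.050, vy=15.110 → t=3.152, apex=13.466, x_land=24.145, impact vy=-16.411
  bounce: vy ← 0.73·16.411 = 11.980
Arc 2: start y=0.000, vy=11.980 → t=2.396, apex=7.176, x_land=42.498, impact vy=-11.980
  bounce: vy ← 0.73·11.980 = 8.745
Arc 3: start y=0.000, vy=8.745 → t=1.749, apex=3.824, x_land=55.896, impact vy=-8.745
  bounce: vy ← 0.73·8.745 = 6.384

1 3.152 13.466 24.145
2 2.396 7.176 42.498
3 1.749 3.824 55.896
final: 55.896 6.384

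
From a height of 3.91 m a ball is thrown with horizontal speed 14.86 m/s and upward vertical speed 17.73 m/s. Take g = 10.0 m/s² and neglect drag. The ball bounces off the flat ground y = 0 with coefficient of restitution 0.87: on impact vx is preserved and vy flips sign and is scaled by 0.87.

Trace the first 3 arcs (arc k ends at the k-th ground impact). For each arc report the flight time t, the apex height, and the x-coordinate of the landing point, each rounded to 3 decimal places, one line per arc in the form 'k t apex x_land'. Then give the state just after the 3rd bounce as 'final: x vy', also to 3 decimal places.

Arc 1: start y=3.910, vy=17.730 → t=3.754, apex=19.628, x_land=55.789, impact vy=-19.813
  bounce: vy ← 0.87·19.813 = 17.237
Arc 2: start y=0.000, vy=17.237 → t=3.447, apex=14.856, x_land=107.018, impact vy=-17.237
  bounce: vy ← 0.87·17.237 = 14.996
Arc 3: start y=0.000, vy=14.996 → t=2.999, apex=11.245, x_land=151.587, impact vy=-14.996
  bounce: vy ← 0.87·14.996 = 13.047

1 3.754 19.628 55.789
2 3.447 14.856 107.018
3 2.999 11.245 151.587
final: 151.587 13.047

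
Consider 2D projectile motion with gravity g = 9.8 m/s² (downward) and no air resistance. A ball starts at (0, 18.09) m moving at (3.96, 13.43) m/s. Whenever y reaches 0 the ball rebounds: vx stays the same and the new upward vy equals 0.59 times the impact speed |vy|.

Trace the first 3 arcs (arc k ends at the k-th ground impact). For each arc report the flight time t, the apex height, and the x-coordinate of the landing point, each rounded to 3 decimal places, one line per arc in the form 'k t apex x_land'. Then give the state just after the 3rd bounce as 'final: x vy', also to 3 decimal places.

Arc 1: start y=18.090, vy=13.430 → t=3.730, apex=27.292, x_land=14.773, impact vy=-23.129
  bounce: vy ← 0.59·23.129 = 13.646
Arc 2: start y=0.000, vy=13.646 → t=2.785, apex=9.500, x_land=25.801, impact vy=-13.646
  bounce: vy ← 0.59·13.646 = 8.051
Arc 3: start y=0.000, vy=8.051 → t=1.643, apex=3.307, x_land=32.307, impact vy=-8.051
  bounce: vy ← 0.59·8.051 = 4.750

1 3.730 27.292 14.773
2 2.785 9.500 25.801
3 1.643 3.307 32.307
final: 32.307 4.750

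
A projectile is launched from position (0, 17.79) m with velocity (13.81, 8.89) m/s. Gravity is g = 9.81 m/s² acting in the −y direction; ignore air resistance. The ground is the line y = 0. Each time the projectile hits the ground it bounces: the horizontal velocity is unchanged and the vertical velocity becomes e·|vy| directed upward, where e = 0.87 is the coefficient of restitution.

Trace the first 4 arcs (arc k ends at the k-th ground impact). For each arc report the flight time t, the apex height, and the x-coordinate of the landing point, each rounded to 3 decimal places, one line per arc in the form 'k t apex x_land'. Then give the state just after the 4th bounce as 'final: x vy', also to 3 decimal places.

Arc 1: start y=17.790, vy=8.890 → t=3.015, apex=21.818, x_land=41.641, impact vy=-20.690
  bounce: vy ← 0.87·20.690 = 18.000
Arc 2: start y=0.000, vy=18.000 → t=3.670, apex=16.514, x_land=92.321, impact vy=-18.000
  bounce: vy ← 0.87·18.000 = 15.660
Arc 3: start y=0.000, vy=15.660 → t=3.193, apex=12.500, x_land=136.412, impact vy=-15.660
  bounce: vy ← 0.87·15.660 = 13.624
Arc 4: start y=0.000, vy=13.624 → t=2.778, apex=9.461, x_land=174.771, impact vy=-13.624
  bounce: vy ← 0.87·13.624 = 11.853

1 3.015 21.818 41.641
2 3.670 16.514 92.321
3 3.193 12.500 136.412
4 2.778 9.461 174.771
final: 174.771 11.853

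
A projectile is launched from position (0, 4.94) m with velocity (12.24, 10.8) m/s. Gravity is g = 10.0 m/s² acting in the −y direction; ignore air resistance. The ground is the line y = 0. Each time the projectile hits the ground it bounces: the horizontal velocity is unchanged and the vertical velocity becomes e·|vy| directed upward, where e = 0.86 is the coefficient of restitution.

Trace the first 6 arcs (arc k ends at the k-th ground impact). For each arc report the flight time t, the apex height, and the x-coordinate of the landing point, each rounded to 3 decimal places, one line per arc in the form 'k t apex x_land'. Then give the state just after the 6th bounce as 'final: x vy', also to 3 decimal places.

Arc 1: start y=4.940, vy=10.800 → t=2.548, apex=10.772, x_land=31.185, impact vy=-14.678
  bounce: vy ← 0.86·14.678 = 12.623
Arc 2: start y=0.000, vy=12.623 → t=2.525, apex=7.967, x_land=62.086, impact vy=-12.623
  bounce: vy ← 0.86·12.623 = 10.856
Arc 3: start y=0.000, vy=10.856 → t=2.171, apex=5.892, x_land=88.661, impact vy=-10.856
  bounce: vy ← 0.86·10.856 = 9.336
Arc 4: start y=0.000, vy=9.336 → t=1.867, apex=4.358, x_land=111.515, impact vy=-9.336
  bounce: vy ← 0.86·9.336 = 8.029
Arc 5: start y=0.000, vy=8.029 → t=1.606, apex=3.223, x_land=131.170, impact vy=-8.029
  bounce: vy ← 0.86·8.029 = 6.905
Arc 6: start y=0.000, vy=6.905 → t=1.381, apex=2.384, x_land=148.073, impact vy=-6.905
  bounce: vy ← 0.86·6.905 = 5.938

1 2.548 10.772 31.185
2 2.525 7.967 62.086
3 2.171 5.892 88.661
4 1.867 4.358 111.515
5 1.606 3.223 131.170
6 1.381 2.384 148.073
final: 148.073 5.938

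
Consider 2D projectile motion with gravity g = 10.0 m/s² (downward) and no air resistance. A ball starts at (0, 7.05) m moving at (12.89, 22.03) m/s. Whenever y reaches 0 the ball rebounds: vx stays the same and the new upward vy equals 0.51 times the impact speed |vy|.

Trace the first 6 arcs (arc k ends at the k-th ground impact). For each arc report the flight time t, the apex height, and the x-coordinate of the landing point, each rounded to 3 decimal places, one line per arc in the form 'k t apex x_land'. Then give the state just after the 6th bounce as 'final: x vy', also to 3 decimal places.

1 4.706 31.316 60.656
2 2.553 8.145 93.560
3 1.302 2.119 110.341
4 0.664 0.551 118.899
5 0.339 0.143 123.264
6 0.173 0.037 125.490
final: 125.490 0.440

Arc 1: start y=7.050, vy=22.030 → t=4.706, apex=31.316, x_land=60.656, impact vy=-25.026
  bounce: vy ← 0.51·25.026 = 12.763
Arc 2: start y=0.000, vy=12.763 → t=2.553, apex=8.145, x_land=93.560, impact vy=-12.763
  bounce: vy ← 0.51·12.763 = 6.509
Arc 3: start y=0.000, vy=6.509 → t=1.302, apex=2.119, x_land=110.341, impact vy=-6.509
  bounce: vy ← 0.51·6.509 = 3.320
Arc 4: start y=0.000, vy=3.320 → t=0.664, apex=0.551, x_land=118.899, impact vy=-3.320
  bounce: vy ← 0.51·3.320 = 1.693
Arc 5: start y=0.000, vy=1.693 → t=0.339, apex=0.143, x_land=123.264, impact vy=-1.693
  bounce: vy ← 0.51·1.693 = 0.863
Arc 6: start y=0.000, vy=0.863 → t=0.173, apex=0.037, x_land=125.490, impact vy=-0.863
  bounce: vy ← 0.51·0.863 = 0.440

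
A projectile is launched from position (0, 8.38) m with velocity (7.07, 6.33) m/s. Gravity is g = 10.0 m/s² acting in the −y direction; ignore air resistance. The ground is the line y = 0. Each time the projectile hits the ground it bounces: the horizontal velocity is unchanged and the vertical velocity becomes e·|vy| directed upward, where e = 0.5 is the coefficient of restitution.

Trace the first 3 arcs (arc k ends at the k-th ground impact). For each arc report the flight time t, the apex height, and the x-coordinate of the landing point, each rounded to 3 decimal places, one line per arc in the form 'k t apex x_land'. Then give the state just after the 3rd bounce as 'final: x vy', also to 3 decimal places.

Arc 1: start y=8.380, vy=6.330 → t=2.074, apex=10.383, x_land=14.664, impact vy=-14.411
  bounce: vy ← 0.5·14.411 = 7.205
Arc 2: start y=0.000, vy=7.205 → t=1.441, apex=2.596, x_land=24.852, impact vy=-7.205
  bounce: vy ← 0.5·7.205 = 3.603
Arc 3: start y=0.000, vy=3.603 → t=0.721, apex=0.649, x_land=29.946, impact vy=-3.603
  bounce: vy ← 0.5·3.603 = 1.801

1 2.074 10.383 14.664
2 1.441 2.596 24.852
3 0.721 0.649 29.946
final: 29.946 1.801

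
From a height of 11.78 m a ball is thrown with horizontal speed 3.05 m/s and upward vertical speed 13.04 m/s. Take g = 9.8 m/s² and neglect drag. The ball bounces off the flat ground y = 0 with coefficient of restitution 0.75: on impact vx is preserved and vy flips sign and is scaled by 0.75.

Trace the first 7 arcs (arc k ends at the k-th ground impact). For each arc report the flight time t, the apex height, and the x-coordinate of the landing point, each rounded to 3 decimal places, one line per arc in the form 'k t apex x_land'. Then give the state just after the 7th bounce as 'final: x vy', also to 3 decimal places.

1 3.374 20.456 10.290
2 3.065 11.506 19.638
3 2.299 6.472 26.648
4 1.724 3.641 31.906
5 1.293 2.048 35.850
6 0.970 1.152 38.808
7 0.727 0.648 41.026
final: 41.026 2.673

Arc 1: start y=11.780, vy=13.040 → t=3.374, apex=20.456, x_land=10.290, impact vy=-20.023
  bounce: vy ← 0.75·20.023 = 15.017
Arc 2: start y=0.000, vy=15.017 → t=3.065, apex=11.506, x_land=19.638, impact vy=-15.017
  bounce: vy ← 0.75·15.017 = 11.263
Arc 3: start y=0.000, vy=11.263 → t=2.299, apex=6.472, x_land=26.648, impact vy=-11.263
  bounce: vy ← 0.75·11.263 = 8.447
Arc 4: start y=0.000, vy=8.447 → t=1.724, apex=3.641, x_land=31.906, impact vy=-8.447
  bounce: vy ← 0.75·8.447 = 6.335
Arc 5: start y=0.000, vy=6.335 → t=1.293, apex=2.048, x_land=35.850, impact vy=-6.335
  bounce: vy ← 0.75·6.335 = 4.752
Arc 6: start y=0.000, vy=4.752 → t=0.970, apex=1.152, x_land=38.808, impact vy=-4.752
  bounce: vy ← 0.75·4.752 = 3.564
Arc 7: start y=0.000, vy=3.564 → t=0.727, apex=0.648, x_land=41.026, impact vy=-3.564
  bounce: vy ← 0.75·3.564 = 2.673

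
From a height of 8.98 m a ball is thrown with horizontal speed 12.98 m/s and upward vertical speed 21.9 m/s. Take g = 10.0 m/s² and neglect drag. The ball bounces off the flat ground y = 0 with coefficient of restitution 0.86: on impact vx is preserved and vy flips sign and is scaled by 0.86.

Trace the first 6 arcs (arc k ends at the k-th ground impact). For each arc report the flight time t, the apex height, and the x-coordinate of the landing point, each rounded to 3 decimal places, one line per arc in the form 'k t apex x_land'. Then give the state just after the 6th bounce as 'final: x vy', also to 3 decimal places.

Arc 1: start y=8.980, vy=21.900 → t=4.758, apex=32.960, x_land=61.752, impact vy=-25.675
  bounce: vy ← 0.86·25.675 = 22.081
Arc 2: start y=0.000, vy=22.081 → t=4.416, apex=24.378, x_land=119.074, impact vy=-22.081
  bounce: vy ← 0.86·22.081 = 18.989
Arc 3: start y=0.000, vy=18.989 → t=3.798, apex=18.030, x_land=168.370, impact vy=-18.989
  bounce: vy ← 0.86·18.989 = 16.331
Arc 4: start y=0.000, vy=16.331 → t=3.266, apex=13.335, x_land=210.765, impact vy=-16.331
  bounce: vy ← 0.86·16.331 = 14.044
Arc 5: start y=0.000, vy=14.044 → t=2.809, apex=9.862, x_land=247.224, impact vy=-14.044
  bounce: vy ← 0.86·14.044 = 12.078
Arc 6: start y=0.000, vy=12.078 → t=2.416, apex=7.294, x_land=278.579, impact vy=-12.078
  bounce: vy ← 0.86·12.078 = 10.387

1 4.758 32.960 61.752
2 4.416 24.378 119.074
3 3.798 18.030 168.370
4 3.266 13.335 210.765
5 2.809 9.862 247.224
6 2.416 7.294 278.579
final: 278.579 10.387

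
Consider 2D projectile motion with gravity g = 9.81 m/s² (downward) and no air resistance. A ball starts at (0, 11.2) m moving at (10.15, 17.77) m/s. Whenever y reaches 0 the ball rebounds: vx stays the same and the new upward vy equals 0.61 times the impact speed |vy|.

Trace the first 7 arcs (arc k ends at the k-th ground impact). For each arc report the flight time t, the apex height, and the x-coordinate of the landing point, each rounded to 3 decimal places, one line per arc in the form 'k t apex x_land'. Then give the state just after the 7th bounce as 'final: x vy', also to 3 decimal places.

1 4.170 27.294 42.329
2 2.878 10.156 71.540
3 1.756 3.779 89.359
4 1.071 1.406 100.228
5 0.653 0.523 106.858
6 0.398 0.195 110.903
7 0.243 0.072 113.370
final: 113.370 0.727

Arc 1: start y=11.200, vy=17.770 → t=4.170, apex=27.294, x_land=42.329, impact vy=-23.141
  bounce: vy ← 0.61·23.141 = 14.116
Arc 2: start y=0.000, vy=14.116 → t=2.878, apex=10.156, x_land=71.540, impact vy=-14.116
  bounce: vy ← 0.61·14.116 = 8.611
Arc 3: start y=0.000, vy=8.611 → t=1.756, apex=3.779, x_land=89.359, impact vy=-8.611
  bounce: vy ← 0.61·8.611 = 5.253
Arc 4: start y=0.000, vy=5.253 → t=1.071, apex=1.406, x_land=100.228, impact vy=-5.253
  bounce: vy ← 0.61·5.253 = 3.204
Arc 5: start y=0.000, vy=3.204 → t=0.653, apex=0.523, x_land=106.858, impact vy=-3.204
  bounce: vy ← 0.61·3.204 = 1.955
Arc 6: start y=0.000, vy=1.955 → t=0.398, apex=0.195, x_land=110.903, impact vy=-1.955
  bounce: vy ← 0.61·1.955 = 1.192
Arc 7: start y=0.000, vy=1.192 → t=0.243, apex=0.072, x_land=113.370, impact vy=-1.192
  bounce: vy ← 0.61·1.192 = 0.727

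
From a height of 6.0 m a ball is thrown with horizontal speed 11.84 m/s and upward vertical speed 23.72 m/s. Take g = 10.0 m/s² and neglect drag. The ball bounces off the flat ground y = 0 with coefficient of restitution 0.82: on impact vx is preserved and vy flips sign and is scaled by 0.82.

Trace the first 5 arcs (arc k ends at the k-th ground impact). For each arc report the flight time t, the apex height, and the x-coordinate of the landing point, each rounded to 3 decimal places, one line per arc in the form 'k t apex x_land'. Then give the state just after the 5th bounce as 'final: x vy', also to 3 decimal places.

1 4.985 34.132 59.019
2 4.285 22.950 109.752
3 3.514 15.432 151.353
4 2.881 10.376 185.466
5 2.363 6.977 213.439
final: 213.439 9.686

Arc 1: start y=6.000, vy=23.720 → t=4.985, apex=34.132, x_land=59.019, impact vy=-26.127
  bounce: vy ← 0.82·26.127 = 21.424
Arc 2: start y=0.000, vy=21.424 → t=4.285, apex=22.950, x_land=109.752, impact vy=-21.424
  bounce: vy ← 0.82·21.424 = 17.568
Arc 3: start y=0.000, vy=17.568 → t=3.514, apex=15.432, x_land=151.353, impact vy=-17.568
  bounce: vy ← 0.82·17.568 = 14.406
Arc 4: start y=0.000, vy=14.406 → t=2.881, apex=10.376, x_land=185.466, impact vy=-14.406
  bounce: vy ← 0.82·14.406 = 11.813
Arc 5: start y=0.000, vy=11.813 → t=2.363, apex=6.977, x_land=213.439, impact vy=-11.813
  bounce: vy ← 0.82·11.813 = 9.686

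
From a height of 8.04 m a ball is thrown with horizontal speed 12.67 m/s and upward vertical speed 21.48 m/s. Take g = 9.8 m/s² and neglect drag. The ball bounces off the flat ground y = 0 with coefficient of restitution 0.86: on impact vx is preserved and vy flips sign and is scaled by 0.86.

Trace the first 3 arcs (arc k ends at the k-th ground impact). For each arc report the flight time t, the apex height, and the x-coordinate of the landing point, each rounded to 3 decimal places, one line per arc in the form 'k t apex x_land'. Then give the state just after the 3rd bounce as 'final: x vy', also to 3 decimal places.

Arc 1: start y=8.040, vy=21.480 → t=4.731, apex=31.580, x_land=59.936, impact vy=-24.879
  bounce: vy ← 0.86·24.879 = 21.396
Arc 2: start y=0.000, vy=21.396 → t=4.367, apex=23.357, x_land=115.260, impact vy=-21.396
  bounce: vy ← 0.86·21.396 = 18.401
Arc 3: start y=0.000, vy=18.401 → t=3.755, apex=17.275, x_land=162.839, impact vy=-18.401
  bounce: vy ← 0.86·18.401 = 15.825

1 4.731 31.580 59.936
2 4.367 23.357 115.260
3 3.755 17.275 162.839
final: 162.839 15.825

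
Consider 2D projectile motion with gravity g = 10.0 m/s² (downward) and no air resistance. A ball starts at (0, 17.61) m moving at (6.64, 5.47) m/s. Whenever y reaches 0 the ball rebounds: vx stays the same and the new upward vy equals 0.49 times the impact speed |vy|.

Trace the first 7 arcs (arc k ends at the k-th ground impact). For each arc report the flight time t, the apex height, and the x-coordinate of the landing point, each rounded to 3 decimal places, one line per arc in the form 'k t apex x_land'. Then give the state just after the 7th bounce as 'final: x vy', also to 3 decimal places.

1 2.502 19.106 16.612
2 1.916 4.587 29.332
3 0.939 1.101 35.565
4 0.460 0.264 38.619
5 0.225 0.063 40.116
6 0.110 0.015 40.849
7 0.054 0.004 41.208
final: 41.208 0.133

Arc 1: start y=17.610, vy=5.470 → t=2.502, apex=19.106, x_land=16.612, impact vy=-19.548
  bounce: vy ← 0.49·19.548 = 9.578
Arc 2: start y=0.000, vy=9.578 → t=1.916, apex=4.587, x_land=29.332, impact vy=-9.578
  bounce: vy ← 0.49·9.578 = 4.693
Arc 3: start y=0.000, vy=4.693 → t=0.939, apex=1.101, x_land=35.565, impact vy=-4.693
  bounce: vy ← 0.49·4.693 = 2.300
Arc 4: start y=0.000, vy=2.300 → t=0.460, apex=0.264, x_land=38.619, impact vy=-2.300
  bounce: vy ← 0.49·2.300 = 1.127
Arc 5: start y=0.000, vy=1.127 → t=0.225, apex=0.063, x_land=40.116, impact vy=-1.127
  bounce: vy ← 0.49·1.127 = 0.552
Arc 6: start y=0.000, vy=0.552 → t=0.110, apex=0.015, x_land=40.849, impact vy=-0.552
  bounce: vy ← 0.49·0.552 = 0.271
Arc 7: start y=0.000, vy=0.271 → t=0.054, apex=0.004, x_land=41.208, impact vy=-0.271
  bounce: vy ← 0.49·0.271 = 0.133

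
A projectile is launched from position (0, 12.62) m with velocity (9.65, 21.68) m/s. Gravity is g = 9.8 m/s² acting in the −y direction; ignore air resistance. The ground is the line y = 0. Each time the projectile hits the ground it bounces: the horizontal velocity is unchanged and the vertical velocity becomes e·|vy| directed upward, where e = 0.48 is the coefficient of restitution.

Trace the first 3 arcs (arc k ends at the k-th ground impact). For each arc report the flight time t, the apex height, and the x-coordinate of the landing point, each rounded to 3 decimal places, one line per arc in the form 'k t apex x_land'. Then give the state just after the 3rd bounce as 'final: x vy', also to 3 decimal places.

Arc 1: start y=12.620, vy=21.680 → t=4.945, apex=36.601, x_land=47.722, impact vy=-26.784
  bounce: vy ← 0.48·26.784 = 12.856
Arc 2: start y=0.000, vy=12.856 → t=2.624, apex=8.433, x_land=73.041, impact vy=-12.856
  bounce: vy ← 0.48·12.856 = 6.171
Arc 3: start y=0.000, vy=6.171 → t=1.259, apex=1.943, x_land=85.194, impact vy=-6.171
  bounce: vy ← 0.48·6.171 = 2.962

1 4.945 36.601 47.722
2 2.624 8.433 73.041
3 1.259 1.943 85.194
final: 85.194 2.962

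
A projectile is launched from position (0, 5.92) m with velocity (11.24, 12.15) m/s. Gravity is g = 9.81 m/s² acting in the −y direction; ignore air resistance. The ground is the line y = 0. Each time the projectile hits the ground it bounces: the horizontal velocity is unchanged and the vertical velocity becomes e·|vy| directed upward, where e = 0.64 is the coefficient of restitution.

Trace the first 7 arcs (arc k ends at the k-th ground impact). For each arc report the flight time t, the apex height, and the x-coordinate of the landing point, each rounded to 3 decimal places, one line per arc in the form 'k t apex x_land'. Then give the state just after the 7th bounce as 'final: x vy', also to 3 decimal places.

Arc 1: start y=5.920, vy=12.150 → t=2.894, apex=13.444, x_land=32.530, impact vy=-16.241
  bounce: vy ← 0.64·16.241 = 10.394
Arc 2: start y=0.000, vy=10.394 → t=2.119, apex=5.507, x_land=56.349, impact vy=-10.394
  bounce: vy ← 0.64·10.394 = 6.652
Arc 3: start y=0.000, vy=6.652 → t=1.356, apex=2.256, x_land=71.593, impact vy=-6.652
  bounce: vy ← 0.64·6.652 = 4.258
Arc 4: start y=0.000, vy=4.258 → t=0.868, apex=0.924, x_land=81.349, impact vy=-4.258
  bounce: vy ← 0.64·4.258 = 2.725
Arc 5: start y=0.000, vy=2.725 → t=0.556, apex=0.378, x_land=87.593, impact vy=-2.725
  bounce: vy ← 0.64·2.725 = 1.744
Arc 6: start y=0.000, vy=1.744 → t=0.356, apex=0.155, x_land=91.589, impact vy=-1.744
  bounce: vy ← 0.64·1.744 = 1.116
Arc 7: start y=0.000, vy=1.116 → t=0.228, apex=0.063, x_land=94.147, impact vy=-1.116
  bounce: vy ← 0.64·1.116 = 0.714

1 2.894 13.444 32.530
2 2.119 5.507 56.349
3 1.356 2.256 71.593
4 0.868 0.924 81.349
5 0.556 0.378 87.593
6 0.356 0.155 91.589
7 0.228 0.063 94.147
final: 94.147 0.714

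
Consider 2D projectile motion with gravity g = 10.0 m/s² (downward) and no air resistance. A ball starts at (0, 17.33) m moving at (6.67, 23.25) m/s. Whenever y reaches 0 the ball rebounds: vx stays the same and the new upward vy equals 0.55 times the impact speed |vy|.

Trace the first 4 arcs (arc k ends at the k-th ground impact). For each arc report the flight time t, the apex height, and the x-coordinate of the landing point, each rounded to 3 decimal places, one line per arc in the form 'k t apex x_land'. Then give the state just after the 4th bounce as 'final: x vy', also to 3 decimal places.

Arc 1: start y=17.330, vy=23.250 → t=5.304, apex=44.358, x_land=35.375, impact vy=-29.785
  bounce: vy ← 0.55·29.785 = 16.382
Arc 2: start y=0.000, vy=16.382 → t=3.276, apex=13.418, x_land=57.228, impact vy=-16.382
  bounce: vy ← 0.55·16.382 = 9.010
Arc 3: start y=0.000, vy=9.010 → t=1.802, apex=4.059, x_land=69.247, impact vy=-9.010
  bounce: vy ← 0.55·9.010 = 4.956
Arc 4: start y=0.000, vy=4.956 → t=0.991, apex=1.228, x_land=75.858, impact vy=-4.956
  bounce: vy ← 0.55·4.956 = 2.726

1 5.304 44.358 35.375
2 3.276 13.418 57.228
3 1.802 4.059 69.247
4 0.991 1.228 75.858
final: 75.858 2.726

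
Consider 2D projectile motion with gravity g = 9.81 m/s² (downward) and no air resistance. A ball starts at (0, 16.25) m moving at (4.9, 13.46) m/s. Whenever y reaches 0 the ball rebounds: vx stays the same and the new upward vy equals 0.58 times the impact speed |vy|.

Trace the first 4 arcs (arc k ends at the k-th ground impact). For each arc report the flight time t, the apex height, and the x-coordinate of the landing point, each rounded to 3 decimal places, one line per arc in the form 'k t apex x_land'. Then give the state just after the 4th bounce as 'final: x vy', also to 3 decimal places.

Arc 1: start y=16.250, vy=13.460 → t=3.651, apex=25.484, x_land=17.892, impact vy=-22.361
  bounce: vy ← 0.58·22.361 = 12.969
Arc 2: start y=0.000, vy=12.969 → t=2.644, apex=8.573, x_land=30.848, impact vy=-12.969
  bounce: vy ← 0.58·12.969 = 7.522
Arc 3: start y=0.000, vy=7.522 → t=1.534, apex=2.884, x_land=38.362, impact vy=-7.522
  bounce: vy ← 0.58·7.522 = 4.363
Arc 4: start y=0.000, vy=4.363 → t=0.889, apex=0.970, x_land=42.721, impact vy=-4.363
  bounce: vy ← 0.58·4.363 = 2.530

1 3.651 25.484 17.892
2 2.644 8.573 30.848
3 1.534 2.884 38.362
4 0.889 0.970 42.721
final: 42.721 2.530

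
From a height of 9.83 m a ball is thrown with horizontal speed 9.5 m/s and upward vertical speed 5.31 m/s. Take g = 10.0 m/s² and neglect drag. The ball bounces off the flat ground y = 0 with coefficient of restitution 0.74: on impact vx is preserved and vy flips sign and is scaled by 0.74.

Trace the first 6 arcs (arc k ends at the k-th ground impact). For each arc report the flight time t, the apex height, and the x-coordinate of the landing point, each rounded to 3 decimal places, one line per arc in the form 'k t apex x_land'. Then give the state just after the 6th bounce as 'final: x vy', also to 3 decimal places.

1 2.030 11.240 19.288
2 2.219 6.155 40.368
3 1.642 3.370 55.968
4 1.215 1.846 67.512
5 0.899 1.011 76.054
6 0.665 0.553 82.375
final: 82.375 2.462

Arc 1: start y=9.830, vy=5.310 → t=2.030, apex=11.240, x_land=19.288, impact vy=-14.993
  bounce: vy ← 0.74·14.993 = 11.095
Arc 2: start y=0.000, vy=11.095 → t=2.219, apex=6.155, x_land=40.368, impact vy=-11.095
  bounce: vy ← 0.74·11.095 = 8.210
Arc 3: start y=0.000, vy=8.210 → t=1.642, apex=3.370, x_land=55.968, impact vy=-8.210
  bounce: vy ← 0.74·8.210 = 6.076
Arc 4: start y=0.000, vy=6.076 → t=1.215, apex=1.846, x_land=67.512, impact vy=-6.076
  bounce: vy ← 0.74·6.076 = 4.496
Arc 5: start y=0.000, vy=4.496 → t=0.899, apex=1.011, x_land=76.054, impact vy=-4.496
  bounce: vy ← 0.74·4.496 = 3.327
Arc 6: start y=0.000, vy=3.327 → t=0.665, apex=0.553, x_land=82.375, impact vy=-3.327
  bounce: vy ← 0.74·3.327 = 2.462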